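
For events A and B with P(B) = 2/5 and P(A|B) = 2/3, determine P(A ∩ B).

By definition, P(A|B) = P(A ∩ B) / P(B)
So P(A ∩ B) = P(A|B) × P(B)
= 2/3 × 2/5
= 4/15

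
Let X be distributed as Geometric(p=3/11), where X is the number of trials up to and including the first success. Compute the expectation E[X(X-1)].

E[X(X-1)] = E[X² - X] = E[X²] - E[X]
E[X] = \frac{11}{3}
E[X²] = Var(X) + (E[X])² = \frac{88}{9} + (\frac{11}{3})² = \frac{209}{9}
E[X(X-1)] = \frac{209}{9} - \frac{11}{3} = \frac{176}{9}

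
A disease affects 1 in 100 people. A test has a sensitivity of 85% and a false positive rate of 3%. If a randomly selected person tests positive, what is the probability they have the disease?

Let D = the rare event, + = positive/flagged.
P(D) = 1/100
P(+|D) = 85/100 = 17/20
P(+|D') = 3/100
P(+) = P(+|D)P(D) + P(+|D')P(D')
     = \frac{17}{20} × \frac{1}{100} + \frac{3}{100} × \frac{99}{100}
     = \frac{191}{5000}
P(D|+) = P(+|D)P(D)/P(+) = \frac{85}{382}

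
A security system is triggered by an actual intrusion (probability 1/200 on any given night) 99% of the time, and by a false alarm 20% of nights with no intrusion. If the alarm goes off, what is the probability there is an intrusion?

Let D = the rare event, + = positive/flagged.
P(D) = 1/200
P(+|D) = 99/100
P(+|D') = 20/100 = 1/5
P(+) = P(+|D)P(D) + P(+|D')P(D')
     = \frac{99}{100} × \frac{1}{200} + \frac{1}{5} × \frac{199}{200}
     = \frac{4079}{20000}
P(D|+) = P(+|D)P(D)/P(+) = \frac{99}{4079}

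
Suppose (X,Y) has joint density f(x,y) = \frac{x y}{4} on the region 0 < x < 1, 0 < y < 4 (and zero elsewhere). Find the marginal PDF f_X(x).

f_X(x) = ∫_0^4 f(x,y) dy
= ∫_0^4 \frac{x y}{4} dy
= 2 x for 0 < x < 1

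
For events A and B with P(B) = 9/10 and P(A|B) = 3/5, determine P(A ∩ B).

By definition, P(A|B) = P(A ∩ B) / P(B)
So P(A ∩ B) = P(A|B) × P(B)
= 3/5 × 9/10
= 27/50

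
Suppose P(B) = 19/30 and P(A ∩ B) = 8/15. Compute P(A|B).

P(A|B) = P(A ∩ B) / P(B)
= (8/15) / (19/30)
= 16/19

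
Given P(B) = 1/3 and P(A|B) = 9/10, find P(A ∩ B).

By definition, P(A|B) = P(A ∩ B) / P(B)
So P(A ∩ B) = P(A|B) × P(B)
= 9/10 × 1/3
= 3/10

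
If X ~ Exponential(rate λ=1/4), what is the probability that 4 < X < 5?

P(4 < X < 5) = ∫_{4}^{5} f(x) dx
where f(x) = \frac{e^{- \frac{x}{4}}}{4}
= - \frac{1}{e^{\frac{5}{4}}} + e^{-1}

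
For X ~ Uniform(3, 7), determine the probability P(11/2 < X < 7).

P(11/2 < X < 7) = ∫_{11/2}^{7} f(x) dx
where f(x) = \frac{1}{4}
= \frac{3}{8}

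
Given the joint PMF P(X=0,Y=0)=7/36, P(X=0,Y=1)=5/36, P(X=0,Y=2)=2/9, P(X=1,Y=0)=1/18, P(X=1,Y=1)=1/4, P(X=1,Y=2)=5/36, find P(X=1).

P(X=1) = P(X=1,Y=0) + P(X=1,Y=1) + P(X=1,Y=2)
= 1/18 + 1/4 + 5/36
= 4/9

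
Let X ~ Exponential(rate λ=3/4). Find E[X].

For X ~ Exponential(rate λ=3/4), the expected value is:
E[X] = \frac{4}{3}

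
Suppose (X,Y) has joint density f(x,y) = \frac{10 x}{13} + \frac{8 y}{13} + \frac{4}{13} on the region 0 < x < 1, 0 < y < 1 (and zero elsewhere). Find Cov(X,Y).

E[XY] = ∫∫ xy × f(x,y) dx dy = \frac{4}{13}
E[X] = \frac{22}{39}
E[Y] = \frac{43}{78}
Cov(X,Y) = E[XY] - E[X]E[Y] = - \frac{5}{1521}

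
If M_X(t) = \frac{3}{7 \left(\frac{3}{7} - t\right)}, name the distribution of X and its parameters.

The MGF M(t) = \frac{3}{7 \left(\frac{3}{7} - t\right)} is the standard form for the Exponential distribution.
Comparing with the known MGF formula identifies: Exponential(rate λ=3/7)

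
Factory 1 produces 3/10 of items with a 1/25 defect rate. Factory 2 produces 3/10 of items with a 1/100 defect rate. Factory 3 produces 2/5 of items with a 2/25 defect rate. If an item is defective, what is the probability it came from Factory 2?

Using Bayes' theorem:
P(F1) = 3/10, P(D|F1) = 1/25
P(F2) = 3/10, P(D|F2) = 1/100
P(F3) = 2/5, P(D|F3) = 2/25
P(D) = P(D|F1)P(F1) + P(D|F2)P(F2) + P(D|F3)P(F3)
     = \frac{47}{1000}
P(F2|D) = P(D|F2)P(F2) / P(D)
= \frac{3}{47}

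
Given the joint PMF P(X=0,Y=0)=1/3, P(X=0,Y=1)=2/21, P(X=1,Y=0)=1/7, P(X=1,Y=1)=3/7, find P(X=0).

P(X=0) = P(X=0,Y=0) + P(X=0,Y=1)
= 1/3 + 2/21
= 3/7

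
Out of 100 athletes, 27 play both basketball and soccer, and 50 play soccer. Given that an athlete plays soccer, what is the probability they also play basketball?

P(A ∩ B) = 27/100
P(B) = 50/100 = 1/2
P(A|B) = P(A ∩ B) / P(B) = (27/100) / (1/2) = 27/50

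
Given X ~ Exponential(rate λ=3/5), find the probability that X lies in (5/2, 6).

P(5/2 < X < 6) = ∫_{5/2}^{6} f(x) dx
where f(x) = \frac{3 e^{- \frac{3 x}{5}}}{5}
= - \frac{1}{e^{\frac{18}{5}}} + e^{- \frac{3}{2}}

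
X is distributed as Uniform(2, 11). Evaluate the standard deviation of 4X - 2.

For X ~ Uniform(2, 11):
Var(X) = \frac{27}{4}
SD(X) = √(Var(X)) = √(\frac{27}{4}) = \frac{3 \sqrt{3}}{2}
SD(4X - 2) = |4| × SD(X) = 4 × \frac{3 \sqrt{3}}{2} = 6 \sqrt{3}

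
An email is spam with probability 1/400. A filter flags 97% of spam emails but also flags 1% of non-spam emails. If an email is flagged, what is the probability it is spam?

Let D = the rare event, + = positive/flagged.
P(D) = 1/400
P(+|D) = 97/100
P(+|D') = 1/100
P(+) = P(+|D)P(D) + P(+|D')P(D')
     = \frac{97}{100} × \frac{1}{400} + \frac{1}{100} × \frac{399}{400}
     = \frac{31}{2500}
P(D|+) = P(+|D)P(D)/P(+) = \frac{97}{496}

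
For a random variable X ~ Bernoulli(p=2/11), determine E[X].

For X ~ Bernoulli(p=2/11), the expected value is:
E[X] = \frac{2}{11}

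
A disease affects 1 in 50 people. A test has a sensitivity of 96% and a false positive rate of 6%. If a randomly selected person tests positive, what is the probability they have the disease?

Let D = the rare event, + = positive/flagged.
P(D) = 1/50
P(+|D) = 96/100 = 24/25
P(+|D') = 6/100 = 3/50
P(+) = P(+|D)P(D) + P(+|D')P(D')
     = \frac{24}{25} × \frac{1}{50} + \frac{3}{50} × \frac{49}{50}
     = \frac{39}{500}
P(D|+) = P(+|D)P(D)/P(+) = \frac{16}{65}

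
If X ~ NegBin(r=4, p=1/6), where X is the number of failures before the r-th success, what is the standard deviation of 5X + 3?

For X ~ NegBin(r=4, p=1/6), where X is the number of failures before the r-th success:
Var(X) = 120
SD(X) = √(Var(X)) = √(120) = 2 \sqrt{30}
SD(5X + 3) = |5| × SD(X) = 5 × 2 \sqrt{30} = 10 \sqrt{30}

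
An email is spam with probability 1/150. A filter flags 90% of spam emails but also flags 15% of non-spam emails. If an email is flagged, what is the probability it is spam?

Let D = the rare event, + = positive/flagged.
P(D) = 1/150
P(+|D) = 90/100 = 9/10
P(+|D') = 15/100 = 3/20
P(+) = P(+|D)P(D) + P(+|D')P(D')
     = \frac{9}{10} × \frac{1}{150} + \frac{3}{20} × \frac{149}{150}
     = \frac{31}{200}
P(D|+) = P(+|D)P(D)/P(+) = \frac{6}{155}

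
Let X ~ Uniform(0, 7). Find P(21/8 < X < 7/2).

P(21/8 < X < 7/2) = ∫_{21/8}^{7/2} f(x) dx
where f(x) = \frac{1}{7}
= \frac{1}{8}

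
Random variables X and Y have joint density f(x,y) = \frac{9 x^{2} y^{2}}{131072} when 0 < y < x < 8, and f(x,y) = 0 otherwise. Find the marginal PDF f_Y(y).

f_Y(y) = ∫_y^8 \frac{9 x^{2} y^{2}}{131072} dx = \frac{3 y^{2} \left(512 - y^{3}\right)}{131072}
for 0 < y < 8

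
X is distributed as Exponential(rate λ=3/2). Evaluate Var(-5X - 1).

For X ~ Exponential(rate λ=3/2):
Var(X) = \frac{4}{9}
Var(-5X - 1) = (-5)² × Var(X) = 25 × \frac{4}{9} = \frac{100}{9}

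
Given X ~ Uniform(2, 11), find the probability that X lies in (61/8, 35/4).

P(61/8 < X < 35/4) = ∫_{61/8}^{35/4} f(x) dx
where f(x) = \frac{1}{9}
= \frac{1}{8}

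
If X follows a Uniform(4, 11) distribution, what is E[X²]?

Using the identity E[X²] = Var(X) + (E[X])²:
E[X] = \frac{15}{2}
Var(X) = \frac{49}{12}
E[X²] = \frac{49}{12} + (\frac{15}{2})²
= \frac{181}{3}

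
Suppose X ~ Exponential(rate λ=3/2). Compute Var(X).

For X ~ Exponential(rate λ=3/2):
Var(X) = \frac{4}{9}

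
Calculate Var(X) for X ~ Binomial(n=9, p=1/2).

For X ~ Binomial(n=9, p=1/2):
Var(X) = \frac{9}{4}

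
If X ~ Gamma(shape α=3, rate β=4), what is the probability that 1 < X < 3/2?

P(1 < X < 3/2) = ∫_{1}^{3/2} f(x) dx
where f(x) = 32 x^{2} e^{- 4 x}
= \frac{-25 + 13 e^{2}}{e^{6}}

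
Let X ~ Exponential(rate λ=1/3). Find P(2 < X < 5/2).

P(2 < X < 5/2) = ∫_{2}^{5/2} f(x) dx
where f(x) = \frac{e^{- \frac{x}{3}}}{3}
= - \frac{1}{e^{\frac{5}{6}}} + e^{- \frac{2}{3}}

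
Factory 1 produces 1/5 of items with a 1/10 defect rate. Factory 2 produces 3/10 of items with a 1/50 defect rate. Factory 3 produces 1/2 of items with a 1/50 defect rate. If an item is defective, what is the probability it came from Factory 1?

Using Bayes' theorem:
P(F1) = 1/5, P(D|F1) = 1/10
P(F2) = 3/10, P(D|F2) = 1/50
P(F3) = 1/2, P(D|F3) = 1/50
P(D) = P(D|F1)P(F1) + P(D|F2)P(F2) + P(D|F3)P(F3)
     = \frac{9}{250}
P(F1|D) = P(D|F1)P(F1) / P(D)
= \frac{5}{9}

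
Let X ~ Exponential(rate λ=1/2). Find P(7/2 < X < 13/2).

P(7/2 < X < 13/2) = ∫_{7/2}^{13/2} f(x) dx
where f(x) = \frac{e^{- \frac{x}{2}}}{2}
= - \frac{1 - e^{\frac{3}{2}}}{e^{\frac{13}{4}}}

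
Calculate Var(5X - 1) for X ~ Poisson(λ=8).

For X ~ Poisson(λ=8):
Var(X) = 8
Var(5X - 1) = (5)² × Var(X) = 25 × 8 = 200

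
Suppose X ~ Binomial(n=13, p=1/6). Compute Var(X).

For X ~ Binomial(n=13, p=1/6):
Var(X) = \frac{65}{36}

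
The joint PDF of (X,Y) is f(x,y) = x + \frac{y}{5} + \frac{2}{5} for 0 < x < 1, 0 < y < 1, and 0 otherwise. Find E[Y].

E[Y] = ∫_0^1 ∫_0^1 y × f(x,y) dx dy
= \frac{31}{60}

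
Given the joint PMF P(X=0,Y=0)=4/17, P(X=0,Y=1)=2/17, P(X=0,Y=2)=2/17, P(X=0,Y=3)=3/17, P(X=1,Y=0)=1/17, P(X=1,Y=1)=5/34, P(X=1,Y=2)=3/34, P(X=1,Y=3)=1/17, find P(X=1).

P(X=1) = P(X=1,Y=0) + P(X=1,Y=1) + P(X=1,Y=2) + P(X=1,Y=3)
= 1/17 + 5/34 + 3/34 + 1/17
= 6/17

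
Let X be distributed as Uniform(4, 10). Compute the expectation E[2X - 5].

For X ~ Uniform(4, 10):
E[X] = 7
E[2X - 5] = 2 × E[X] - 5 = 9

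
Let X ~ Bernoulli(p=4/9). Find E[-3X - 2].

For X ~ Bernoulli(p=4/9):
E[X] = \frac{4}{9}
E[-3X - 2] = -3 × E[X] - 2 = - \frac{10}{3}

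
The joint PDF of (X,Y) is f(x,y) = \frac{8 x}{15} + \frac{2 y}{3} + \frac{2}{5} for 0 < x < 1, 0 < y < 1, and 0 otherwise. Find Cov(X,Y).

E[XY] = ∫∫ xy × f(x,y) dx dy = \frac{3}{10}
E[X] = \frac{49}{90}
E[Y] = \frac{5}{9}
Cov(X,Y) = E[XY] - E[X]E[Y] = - \frac{1}{405}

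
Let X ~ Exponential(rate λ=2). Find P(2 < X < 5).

P(2 < X < 5) = ∫_{2}^{5} f(x) dx
where f(x) = 2 e^{- 2 x}
= - \frac{1 - e^{6}}{e^{10}}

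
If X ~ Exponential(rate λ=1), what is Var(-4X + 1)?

For X ~ Exponential(rate λ=1):
Var(X) = 1
Var(-4X + 1) = (-4)² × Var(X) = 16 × 1 = 16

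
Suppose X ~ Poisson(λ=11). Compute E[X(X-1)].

E[X(X-1)] = E[X² - X] = E[X²] - E[X]
E[X] = 11
E[X²] = Var(X) + (E[X])² = 11 + (11)² = 132
E[X(X-1)] = 132 - 11 = 121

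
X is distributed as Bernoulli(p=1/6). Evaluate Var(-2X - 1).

For X ~ Bernoulli(p=1/6):
Var(X) = \frac{5}{36}
Var(-2X - 1) = (-2)² × Var(X) = 4 × \frac{5}{36} = \frac{5}{9}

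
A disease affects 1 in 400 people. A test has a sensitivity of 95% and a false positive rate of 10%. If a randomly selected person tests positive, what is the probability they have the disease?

Let D = the rare event, + = positive/flagged.
P(D) = 1/400
P(+|D) = 95/100 = 19/20
P(+|D') = 10/100 = 1/10
P(+) = P(+|D)P(D) + P(+|D')P(D')
     = \frac{19}{20} × \frac{1}{400} + \frac{1}{10} × \frac{399}{400}
     = \frac{817}{8000}
P(D|+) = P(+|D)P(D)/P(+) = \frac{1}{43}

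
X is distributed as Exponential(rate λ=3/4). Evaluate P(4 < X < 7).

P(4 < X < 7) = ∫_{4}^{7} f(x) dx
where f(x) = \frac{3 e^{- \frac{3 x}{4}}}{4}
= - \frac{1}{e^{\frac{21}{4}}} + e^{-3}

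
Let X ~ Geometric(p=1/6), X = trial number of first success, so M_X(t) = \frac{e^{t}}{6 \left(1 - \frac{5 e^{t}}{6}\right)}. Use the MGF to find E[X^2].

To find E[X^2], compute M^(2)(0):
M^(1)(t) = \frac{e^{t}}{6 \left(1 - \frac{5 e^{t}}{6}\right)} + \frac{5 e^{2 t}}{36 \left(1 - \frac{5 e^{t}}{6}\right)^{2}}
M^(2)(t) = \frac{e^{t}}{6 \left(1 - \frac{5 e^{t}}{6}\right)} + \frac{5 e^{2 t}}{12 \left(1 - \frac{5 e^{t}}{6}\right)^{2}} + \frac{25 e^{3 t}}{108 \left(1 - \frac{5 e^{t}}{6}\right)^{3}}
M^(2)(0) = 66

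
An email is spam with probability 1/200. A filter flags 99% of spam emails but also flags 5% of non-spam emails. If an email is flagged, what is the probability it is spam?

Let D = the rare event, + = positive/flagged.
P(D) = 1/200
P(+|D) = 99/100
P(+|D') = 5/100 = 1/20
P(+) = P(+|D)P(D) + P(+|D')P(D')
     = \frac{99}{100} × \frac{1}{200} + \frac{1}{20} × \frac{199}{200}
     = \frac{547}{10000}
P(D|+) = P(+|D)P(D)/P(+) = \frac{99}{1094}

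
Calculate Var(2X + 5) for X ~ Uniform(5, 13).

For X ~ Uniform(5, 13):
Var(X) = \frac{16}{3}
Var(2X + 5) = (2)² × Var(X) = 4 × \frac{16}{3} = \frac{64}{3}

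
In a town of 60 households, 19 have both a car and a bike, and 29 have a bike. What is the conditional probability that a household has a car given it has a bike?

P(A ∩ B) = 19/60
P(B) = 29/60
P(A|B) = P(A ∩ B) / P(B) = (19/60) / (29/60) = 19/29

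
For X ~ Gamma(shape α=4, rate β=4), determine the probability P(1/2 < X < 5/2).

P(1/2 < X < 5/2) = ∫_{1/2}^{5/2} f(x) dx
where f(x) = \frac{128 x^{3} e^{- 4 x}}{3}
= \frac{-683 + 19 e^{8}}{3 e^{10}}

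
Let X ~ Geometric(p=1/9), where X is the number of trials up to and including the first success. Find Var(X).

For X ~ Geometric(p=1/9), where X is the number of trials up to and including the first success:
Var(X) = 72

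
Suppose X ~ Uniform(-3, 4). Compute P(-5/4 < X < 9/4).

P(-5/4 < X < 9/4) = ∫_{-5/4}^{9/4} f(x) dx
where f(x) = \frac{1}{7}
= \frac{1}{2}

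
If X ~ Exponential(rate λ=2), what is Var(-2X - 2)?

For X ~ Exponential(rate λ=2):
Var(X) = \frac{1}{4}
Var(-2X - 2) = (-2)² × Var(X) = 4 × \frac{1}{4} = 1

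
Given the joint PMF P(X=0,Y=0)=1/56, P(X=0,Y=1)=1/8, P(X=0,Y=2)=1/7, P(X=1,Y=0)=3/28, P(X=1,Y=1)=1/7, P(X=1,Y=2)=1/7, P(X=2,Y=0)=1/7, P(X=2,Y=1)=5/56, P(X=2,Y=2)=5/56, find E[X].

First find marginal of X:
P(X=0) = 2/7
P(X=1) = 11/28
P(X=2) = 9/28
E[X] = 0 × 2/7 + 1 × 11/28 + 2 × 9/28 = 29/28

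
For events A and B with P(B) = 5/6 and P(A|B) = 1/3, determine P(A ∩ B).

By definition, P(A|B) = P(A ∩ B) / P(B)
So P(A ∩ B) = P(A|B) × P(B)
= 1/3 × 5/6
= 5/18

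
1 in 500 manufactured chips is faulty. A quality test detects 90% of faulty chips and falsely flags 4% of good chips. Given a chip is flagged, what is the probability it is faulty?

Let D = the rare event, + = positive/flagged.
P(D) = 1/500
P(+|D) = 90/100 = 9/10
P(+|D') = 4/100 = 1/25
P(+) = P(+|D)P(D) + P(+|D')P(D')
     = \frac{9}{10} × \frac{1}{500} + \frac{1}{25} × \frac{499}{500}
     = \frac{1043}{25000}
P(D|+) = P(+|D)P(D)/P(+) = \frac{45}{1043}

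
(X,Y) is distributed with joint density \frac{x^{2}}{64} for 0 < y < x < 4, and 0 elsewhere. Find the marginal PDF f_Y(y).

f_Y(y) = ∫_y^4 \frac{x^{2}}{64} dx = \frac{1}{3} - \frac{y^{3}}{192}
for 0 < y < 4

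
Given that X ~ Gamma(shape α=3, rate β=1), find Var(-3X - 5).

For X ~ Gamma(shape α=3, rate β=1):
Var(X) = 3
Var(-3X - 5) = (-3)² × Var(X) = 9 × 3 = 27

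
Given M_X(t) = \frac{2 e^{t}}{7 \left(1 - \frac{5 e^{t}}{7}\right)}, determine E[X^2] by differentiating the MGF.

To find E[X^2], compute M^(2)(0):
M^(1)(t) = \frac{2 e^{t}}{7 \left(1 - \frac{5 e^{t}}{7}\right)} + \frac{10 e^{2 t}}{49 \left(1 - \frac{5 e^{t}}{7}\right)^{2}}
M^(2)(t) = \frac{2 e^{t}}{7 \left(1 - \frac{5 e^{t}}{7}\right)} + \frac{30 e^{2 t}}{49 \left(1 - \frac{5 e^{t}}{7}\right)^{2}} + \frac{100 e^{3 t}}{343 \left(1 - \frac{5 e^{t}}{7}\right)^{3}}
M^(2)(0) = 21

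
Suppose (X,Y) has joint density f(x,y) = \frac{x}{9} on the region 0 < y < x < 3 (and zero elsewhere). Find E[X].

f_X(x) = ∫_0^x \frac{x}{9} dy = \frac{x^{2}}{9}
E[X] = ∫_0^3 x × (\frac{x^{2}}{9}) dx = \frac{9}{4}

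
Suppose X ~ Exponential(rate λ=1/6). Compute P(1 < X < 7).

P(1 < X < 7) = ∫_{1}^{7} f(x) dx
where f(x) = \frac{e^{- \frac{x}{6}}}{6}
= - \frac{1 - e}{e^{\frac{7}{6}}}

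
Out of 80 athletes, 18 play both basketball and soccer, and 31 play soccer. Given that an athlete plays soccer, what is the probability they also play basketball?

P(A ∩ B) = 18/80 = 9/40
P(B) = 31/80
P(A|B) = P(A ∩ B) / P(B) = (9/40) / (31/80) = 18/31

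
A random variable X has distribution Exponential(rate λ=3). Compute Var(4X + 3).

For X ~ Exponential(rate λ=3):
Var(X) = \frac{1}{9}
Var(4X + 3) = (4)² × Var(X) = 16 × \frac{1}{9} = \frac{16}{9}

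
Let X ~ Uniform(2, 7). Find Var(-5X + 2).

For X ~ Uniform(2, 7):
Var(X) = \frac{25}{12}
Var(-5X + 2) = (-5)² × Var(X) = 25 × \frac{25}{12} = \frac{625}{12}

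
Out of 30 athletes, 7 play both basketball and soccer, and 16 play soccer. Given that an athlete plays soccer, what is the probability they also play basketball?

P(A ∩ B) = 7/30
P(B) = 16/30 = 8/15
P(A|B) = P(A ∩ B) / P(B) = (7/30) / (8/15) = 7/16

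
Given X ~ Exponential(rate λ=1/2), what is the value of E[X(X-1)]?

E[X(X-1)] = E[X² - X] = E[X²] - E[X]
E[X] = 2
E[X²] = Var(X) + (E[X])² = 4 + (2)² = 8
E[X(X-1)] = 8 - 2 = 6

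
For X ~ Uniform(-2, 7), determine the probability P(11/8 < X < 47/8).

P(11/8 < X < 47/8) = ∫_{11/8}^{47/8} f(x) dx
where f(x) = \frac{1}{9}
= \frac{1}{2}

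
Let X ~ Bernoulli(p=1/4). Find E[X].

For X ~ Bernoulli(p=1/4), the expected value is:
E[X] = \frac{1}{4}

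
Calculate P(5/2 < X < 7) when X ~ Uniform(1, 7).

P(5/2 < X < 7) = ∫_{5/2}^{7} f(x) dx
where f(x) = \frac{1}{6}
= \frac{3}{4}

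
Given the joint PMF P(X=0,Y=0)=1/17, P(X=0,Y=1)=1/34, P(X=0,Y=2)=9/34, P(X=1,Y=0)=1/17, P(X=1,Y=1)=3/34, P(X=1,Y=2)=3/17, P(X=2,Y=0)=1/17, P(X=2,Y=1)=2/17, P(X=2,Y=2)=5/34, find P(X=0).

P(X=0) = P(X=0,Y=0) + P(X=0,Y=1) + P(X=0,Y=2)
= 1/17 + 1/34 + 9/34
= 6/17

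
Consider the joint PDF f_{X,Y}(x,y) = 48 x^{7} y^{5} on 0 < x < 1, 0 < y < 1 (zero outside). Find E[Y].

E[Y] = ∫_0^1 ∫_0^1 y × f(x,y) dx dy
= \frac{6}{7}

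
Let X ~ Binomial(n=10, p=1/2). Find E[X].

For X ~ Binomial(n=10, p=1/2), the expected value is:
E[X] = 5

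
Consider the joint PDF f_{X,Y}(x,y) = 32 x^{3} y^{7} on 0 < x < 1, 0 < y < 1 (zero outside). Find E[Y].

E[Y] = ∫_0^1 ∫_0^1 y × f(x,y) dx dy
= \frac{8}{9}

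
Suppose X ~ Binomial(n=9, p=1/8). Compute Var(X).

For X ~ Binomial(n=9, p=1/8):
Var(X) = \frac{63}{64}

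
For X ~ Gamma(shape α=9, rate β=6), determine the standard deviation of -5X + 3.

For X ~ Gamma(shape α=9, rate β=6):
Var(X) = \frac{1}{4}
SD(X) = √(Var(X)) = √(\frac{1}{4}) = \frac{1}{2}
SD(-5X + 3) = |-5| × SD(X) = 5 × \frac{1}{2} = \frac{5}{2}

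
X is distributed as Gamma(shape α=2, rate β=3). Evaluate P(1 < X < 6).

P(1 < X < 6) = ∫_{1}^{6} f(x) dx
where f(x) = 9 x e^{- 3 x}
= \frac{-19 + 4 e^{15}}{e^{18}}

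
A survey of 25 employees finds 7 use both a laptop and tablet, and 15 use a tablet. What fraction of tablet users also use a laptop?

P(A ∩ B) = 7/25
P(B) = 15/25 = 3/5
P(A|B) = P(A ∩ B) / P(B) = (7/25) / (3/5) = 7/15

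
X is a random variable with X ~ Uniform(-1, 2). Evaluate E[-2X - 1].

For X ~ Uniform(-1, 2):
E[X] = \frac{1}{2}
E[-2X - 1] = -2 × E[X] - 1 = -2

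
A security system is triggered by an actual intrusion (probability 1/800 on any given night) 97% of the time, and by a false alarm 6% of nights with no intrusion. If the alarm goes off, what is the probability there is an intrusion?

Let D = the rare event, + = positive/flagged.
P(D) = 1/800
P(+|D) = 97/100
P(+|D') = 6/100 = 3/50
P(+) = P(+|D)P(D) + P(+|D')P(D')
     = \frac{97}{100} × \frac{1}{800} + \frac{3}{50} × \frac{799}{800}
     = \frac{4891}{80000}
P(D|+) = P(+|D)P(D)/P(+) = \frac{97}{4891}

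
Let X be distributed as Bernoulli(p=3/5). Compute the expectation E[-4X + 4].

For X ~ Bernoulli(p=3/5):
E[X] = \frac{3}{5}
E[-4X + 4] = -4 × E[X] + 4 = \frac{8}{5}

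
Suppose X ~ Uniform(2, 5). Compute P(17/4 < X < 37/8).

P(17/4 < X < 37/8) = ∫_{17/4}^{37/8} f(x) dx
where f(x) = \frac{1}{3}
= \frac{1}{8}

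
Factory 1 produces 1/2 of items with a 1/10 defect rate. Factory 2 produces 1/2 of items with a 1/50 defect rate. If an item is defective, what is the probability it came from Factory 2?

Using Bayes' theorem:
P(F1) = 1/2, P(D|F1) = 1/10
P(F2) = 1/2, P(D|F2) = 1/50
P(D) = P(D|F1)P(F1) + P(D|F2)P(F2)
     = \frac{3}{50}
P(F2|D) = P(D|F2)P(F2) / P(D)
= \frac{1}{6}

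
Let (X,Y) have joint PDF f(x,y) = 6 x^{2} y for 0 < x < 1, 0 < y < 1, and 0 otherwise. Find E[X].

E[X] = ∫_0^1 ∫_0^1 x × f(x,y) dy dx
= ∫_0^1 ∫_0^1 x × (6 x^{2} y) dy dx
= \frac{3}{4}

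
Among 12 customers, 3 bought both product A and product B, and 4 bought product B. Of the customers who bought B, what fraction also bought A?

P(A ∩ B) = 3/12 = 1/4
P(B) = 4/12 = 1/3
P(A|B) = P(A ∩ B) / P(B) = (1/4) / (1/3) = 3/4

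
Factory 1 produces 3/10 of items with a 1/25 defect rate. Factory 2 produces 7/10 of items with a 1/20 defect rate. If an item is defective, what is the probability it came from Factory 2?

Using Bayes' theorem:
P(F1) = 3/10, P(D|F1) = 1/25
P(F2) = 7/10, P(D|F2) = 1/20
P(D) = P(D|F1)P(F1) + P(D|F2)P(F2)
     = \frac{47}{1000}
P(F2|D) = P(D|F2)P(F2) / P(D)
= \frac{35}{47}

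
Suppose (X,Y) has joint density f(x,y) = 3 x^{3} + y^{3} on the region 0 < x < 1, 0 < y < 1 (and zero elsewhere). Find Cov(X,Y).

E[XY] = ∫∫ xy × f(x,y) dx dy = \frac{2}{5}
E[X] = \frac{29}{40}
E[Y] = \frac{23}{40}
Cov(X,Y) = E[XY] - E[X]E[Y] = - \frac{27}{1600}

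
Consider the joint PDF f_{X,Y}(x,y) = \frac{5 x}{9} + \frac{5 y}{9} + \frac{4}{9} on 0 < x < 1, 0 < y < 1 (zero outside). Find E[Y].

E[Y] = ∫_0^1 ∫_0^1 y × f(x,y) dx dy
= \frac{59}{108}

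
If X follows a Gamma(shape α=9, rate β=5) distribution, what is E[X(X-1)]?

E[X(X-1)] = E[X² - X] = E[X²] - E[X]
E[X] = \frac{9}{5}
E[X²] = Var(X) + (E[X])² = \frac{9}{25} + (\frac{9}{5})² = \frac{18}{5}
E[X(X-1)] = \frac{18}{5} - \frac{9}{5} = \frac{9}{5}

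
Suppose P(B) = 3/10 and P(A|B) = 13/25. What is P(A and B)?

By definition, P(A|B) = P(A ∩ B) / P(B)
So P(A ∩ B) = P(A|B) × P(B)
= 13/25 × 3/10
= 39/250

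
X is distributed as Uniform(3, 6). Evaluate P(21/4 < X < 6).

P(21/4 < X < 6) = ∫_{21/4}^{6} f(x) dx
where f(x) = \frac{1}{3}
= \frac{1}{4}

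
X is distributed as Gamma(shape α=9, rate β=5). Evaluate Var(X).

For X ~ Gamma(shape α=9, rate β=5):
Var(X) = \frac{9}{25}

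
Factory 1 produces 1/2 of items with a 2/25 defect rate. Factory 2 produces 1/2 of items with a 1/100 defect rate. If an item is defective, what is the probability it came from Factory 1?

Using Bayes' theorem:
P(F1) = 1/2, P(D|F1) = 2/25
P(F2) = 1/2, P(D|F2) = 1/100
P(D) = P(D|F1)P(F1) + P(D|F2)P(F2)
     = \frac{9}{200}
P(F1|D) = P(D|F1)P(F1) / P(D)
= \frac{8}{9}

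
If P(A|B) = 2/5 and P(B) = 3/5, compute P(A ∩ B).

By definition, P(A|B) = P(A ∩ B) / P(B)
So P(A ∩ B) = P(A|B) × P(B)
= 2/5 × 3/5
= 6/25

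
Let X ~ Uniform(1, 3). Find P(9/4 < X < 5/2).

P(9/4 < X < 5/2) = ∫_{9/4}^{5/2} f(x) dx
where f(x) = \frac{1}{2}
= \frac{1}{8}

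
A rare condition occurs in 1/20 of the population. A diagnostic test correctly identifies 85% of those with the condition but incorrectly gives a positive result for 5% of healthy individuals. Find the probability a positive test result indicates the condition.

Let D = the rare event, + = positive/flagged.
P(D) = 1/20
P(+|D) = 85/100 = 17/20
P(+|D') = 5/100 = 1/20
P(+) = P(+|D)P(D) + P(+|D')P(D')
     = \frac{17}{20} × \frac{1}{20} + \frac{1}{20} × \frac{19}{20}
     = \frac{9}{100}
P(D|+) = P(+|D)P(D)/P(+) = \frac{17}{36}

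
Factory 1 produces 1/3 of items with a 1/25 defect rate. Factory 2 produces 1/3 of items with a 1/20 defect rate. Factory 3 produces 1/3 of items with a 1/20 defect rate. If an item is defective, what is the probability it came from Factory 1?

Using Bayes' theorem:
P(F1) = 1/3, P(D|F1) = 1/25
P(F2) = 1/3, P(D|F2) = 1/20
P(F3) = 1/3, P(D|F3) = 1/20
P(D) = P(D|F1)P(F1) + P(D|F2)P(F2) + P(D|F3)P(F3)
     = \frac{7}{150}
P(F1|D) = P(D|F1)P(F1) / P(D)
= \frac{2}{7}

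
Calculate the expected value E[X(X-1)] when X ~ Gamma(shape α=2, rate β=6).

E[X(X-1)] = E[X² - X] = E[X²] - E[X]
E[X] = \frac{1}{3}
E[X²] = Var(X) + (E[X])² = \frac{1}{18} + (\frac{1}{3})² = \frac{1}{6}
E[X(X-1)] = \frac{1}{6} - \frac{1}{3} = - \frac{1}{6}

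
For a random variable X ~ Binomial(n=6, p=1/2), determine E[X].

For X ~ Binomial(n=6, p=1/2), the expected value is:
E[X] = 3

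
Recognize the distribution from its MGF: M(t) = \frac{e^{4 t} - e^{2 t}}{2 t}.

The MGF M(t) = \frac{e^{4 t} - e^{2 t}}{2 t} is the standard form for the Uniform distribution.
Comparing with the known MGF formula identifies: Uniform(2, 4)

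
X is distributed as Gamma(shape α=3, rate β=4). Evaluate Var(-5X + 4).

For X ~ Gamma(shape α=3, rate β=4):
Var(X) = \frac{3}{16}
Var(-5X + 4) = (-5)² × Var(X) = 25 × \frac{3}{16} = \frac{75}{16}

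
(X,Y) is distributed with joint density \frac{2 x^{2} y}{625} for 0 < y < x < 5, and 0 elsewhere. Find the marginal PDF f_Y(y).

f_Y(y) = ∫_y^5 \frac{2 x^{2} y}{625} dx = \frac{2 y \left(125 - y^{3}\right)}{1875}
for 0 < y < 5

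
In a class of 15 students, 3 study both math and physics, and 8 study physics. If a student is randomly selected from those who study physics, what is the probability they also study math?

P(A ∩ B) = 3/15 = 1/5
P(B) = 8/15
P(A|B) = P(A ∩ B) / P(B) = (1/5) / (8/15) = 3/8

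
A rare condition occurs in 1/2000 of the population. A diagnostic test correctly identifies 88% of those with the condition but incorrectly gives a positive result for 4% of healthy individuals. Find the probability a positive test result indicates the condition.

Let D = the rare event, + = positive/flagged.
P(D) = 1/2000
P(+|D) = 88/100 = 22/25
P(+|D') = 4/100 = 1/25
P(+) = P(+|D)P(D) + P(+|D')P(D')
     = \frac{22}{25} × \frac{1}{2000} + \frac{1}{25} × \frac{1999}{2000}
     = \frac{2021}{50000}
P(D|+) = P(+|D)P(D)/P(+) = \frac{22}{2021}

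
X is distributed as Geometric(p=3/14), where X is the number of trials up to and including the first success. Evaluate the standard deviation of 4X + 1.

For X ~ Geometric(p=3/14), where X is the number of trials up to and including the first success:
Var(X) = \frac{154}{9}
SD(X) = √(Var(X)) = √(\frac{154}{9}) = \frac{\sqrt{154}}{3}
SD(4X + 1) = |4| × SD(X) = 4 × \frac{\sqrt{154}}{3} = \frac{4 \sqrt{154}}{3}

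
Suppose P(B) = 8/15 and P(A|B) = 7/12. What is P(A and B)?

By definition, P(A|B) = P(A ∩ B) / P(B)
So P(A ∩ B) = P(A|B) × P(B)
= 7/12 × 8/15
= 14/45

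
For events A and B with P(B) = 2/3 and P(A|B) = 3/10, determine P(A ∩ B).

By definition, P(A|B) = P(A ∩ B) / P(B)
So P(A ∩ B) = P(A|B) × P(B)
= 3/10 × 2/3
= 1/5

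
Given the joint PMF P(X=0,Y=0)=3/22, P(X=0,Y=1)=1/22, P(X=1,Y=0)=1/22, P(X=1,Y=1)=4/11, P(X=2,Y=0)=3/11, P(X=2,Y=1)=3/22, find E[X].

First find marginal of X:
P(X=0) = 2/11
P(X=1) = 9/22
P(X=2) = 9/22
E[X] = 0 × 2/11 + 1 × 9/22 + 2 × 9/22 = 27/22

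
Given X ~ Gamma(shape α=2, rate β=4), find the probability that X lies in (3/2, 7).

P(3/2 < X < 7) = ∫_{3/2}^{7} f(x) dx
where f(x) = 16 x e^{- 4 x}
= \frac{-29 + 7 e^{22}}{e^{28}}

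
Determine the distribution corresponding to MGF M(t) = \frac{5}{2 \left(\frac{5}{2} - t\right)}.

The MGF M(t) = \frac{5}{2 \left(\frac{5}{2} - t\right)} is the standard form for the Exponential distribution.
Comparing with the known MGF formula identifies: Exponential(rate λ=5/2)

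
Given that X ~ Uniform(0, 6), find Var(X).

For X ~ Uniform(0, 6):
Var(X) = 3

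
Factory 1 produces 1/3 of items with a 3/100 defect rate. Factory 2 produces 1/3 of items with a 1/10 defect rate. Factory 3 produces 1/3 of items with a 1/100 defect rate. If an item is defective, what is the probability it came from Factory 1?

Using Bayes' theorem:
P(F1) = 1/3, P(D|F1) = 3/100
P(F2) = 1/3, P(D|F2) = 1/10
P(F3) = 1/3, P(D|F3) = 1/100
P(D) = P(D|F1)P(F1) + P(D|F2)P(F2) + P(D|F3)P(F3)
     = \frac{7}{150}
P(F1|D) = P(D|F1)P(F1) / P(D)
= \frac{3}{14}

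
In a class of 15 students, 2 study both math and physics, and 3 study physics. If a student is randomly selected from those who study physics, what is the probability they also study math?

P(A ∩ B) = 2/15
P(B) = 3/15 = 1/5
P(A|B) = P(A ∩ B) / P(B) = (2/15) / (1/5) = 2/3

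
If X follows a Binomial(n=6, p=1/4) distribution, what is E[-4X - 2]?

For X ~ Binomial(n=6, p=1/4):
E[X] = \frac{3}{2}
E[-4X - 2] = -4 × E[X] - 2 = -8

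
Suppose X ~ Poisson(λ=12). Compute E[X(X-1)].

E[X(X-1)] = E[X² - X] = E[X²] - E[X]
E[X] = 12
E[X²] = Var(X) + (E[X])² = 12 + (12)² = 156
E[X(X-1)] = 156 - 12 = 144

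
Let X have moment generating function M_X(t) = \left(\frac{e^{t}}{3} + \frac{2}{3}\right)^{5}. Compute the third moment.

To find E[X^3], compute M^(3)(0):
M^(1)(t) = \frac{5 \left(\frac{e^{t}}{3} + \frac{2}{3}\right)^{4} e^{t}}{3}
M^(2)(t) = \frac{5 \left(\frac{e^{t}}{3} + \frac{2}{3}\right)^{4} e^{t}}{3} + \frac{20 \left(\frac{e^{t}}{3} + \frac{2}{3}\right)^{3} e^{2 t}}{9}
M^(3)(t) = \frac{5 \left(\frac{e^{t}}{3} + \frac{2}{3}\right)^{4} e^{t}}{3} + \frac{20 \left(\frac{e^{t}}{3} + \frac{2}{3}\right)^{3} e^{2 t}}{3} + \frac{20 \left(\frac{e^{t}}{3} + \frac{2}{3}\right)^{2} e^{3 t}}{9}
M^(3)(0) = \frac{95}{9}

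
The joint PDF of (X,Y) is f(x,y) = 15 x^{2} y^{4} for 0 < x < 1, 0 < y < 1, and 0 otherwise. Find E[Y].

E[Y] = ∫_0^1 ∫_0^1 y × f(x,y) dx dy
= \frac{5}{6}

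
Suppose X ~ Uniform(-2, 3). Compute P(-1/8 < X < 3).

P(-1/8 < X < 3) = ∫_{-1/8}^{3} f(x) dx
where f(x) = \frac{1}{5}
= \frac{5}{8}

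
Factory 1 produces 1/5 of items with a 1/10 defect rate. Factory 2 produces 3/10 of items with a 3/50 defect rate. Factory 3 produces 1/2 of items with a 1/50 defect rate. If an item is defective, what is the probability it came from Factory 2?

Using Bayes' theorem:
P(F1) = 1/5, P(D|F1) = 1/10
P(F2) = 3/10, P(D|F2) = 3/50
P(F3) = 1/2, P(D|F3) = 1/50
P(D) = P(D|F1)P(F1) + P(D|F2)P(F2) + P(D|F3)P(F3)
     = \frac{6}{125}
P(F2|D) = P(D|F2)P(F2) / P(D)
= \frac{3}{8}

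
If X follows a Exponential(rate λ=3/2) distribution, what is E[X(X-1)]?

E[X(X-1)] = E[X² - X] = E[X²] - E[X]
E[X] = \frac{2}{3}
E[X²] = Var(X) + (E[X])² = \frac{4}{9} + (\frac{2}{3})² = \frac{8}{9}
E[X(X-1)] = \frac{8}{9} - \frac{2}{3} = \frac{2}{9}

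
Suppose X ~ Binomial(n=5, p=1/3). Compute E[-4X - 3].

For X ~ Binomial(n=5, p=1/3):
E[X] = \frac{5}{3}
E[-4X - 3] = -4 × E[X] - 3 = - \frac{29}{3}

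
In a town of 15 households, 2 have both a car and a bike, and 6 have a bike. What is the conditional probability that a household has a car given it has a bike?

P(A ∩ B) = 2/15
P(B) = 6/15 = 2/5
P(A|B) = P(A ∩ B) / P(B) = (2/15) / (2/5) = 1/3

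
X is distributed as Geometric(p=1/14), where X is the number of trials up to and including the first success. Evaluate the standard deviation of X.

For X ~ Geometric(p=1/14), where X is the number of trials up to and including the first success:
Var(X) = 182
SD(X) = √(Var(X)) = √(182) = \sqrt{182}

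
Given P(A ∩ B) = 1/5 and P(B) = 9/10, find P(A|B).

P(A|B) = P(A ∩ B) / P(B)
= (1/5) / (9/10)
= 2/9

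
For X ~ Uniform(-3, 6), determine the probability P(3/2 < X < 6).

P(3/2 < X < 6) = ∫_{3/2}^{6} f(x) dx
where f(x) = \frac{1}{9}
= \frac{1}{2}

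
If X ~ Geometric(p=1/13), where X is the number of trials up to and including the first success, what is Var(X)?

For X ~ Geometric(p=1/13), where X is the number of trials up to and including the first success:
Var(X) = 156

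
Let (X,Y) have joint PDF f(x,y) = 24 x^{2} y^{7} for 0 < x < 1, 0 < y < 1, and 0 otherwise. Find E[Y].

E[Y] = ∫_0^1 ∫_0^1 y × f(x,y) dx dy
= \frac{8}{9}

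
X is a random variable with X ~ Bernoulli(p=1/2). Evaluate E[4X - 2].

For X ~ Bernoulli(p=1/2):
E[X] = \frac{1}{2}
E[4X - 2] = 4 × E[X] - 2 = 0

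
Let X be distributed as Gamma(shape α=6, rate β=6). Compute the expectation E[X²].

Using the identity E[X²] = Var(X) + (E[X])²:
E[X] = 1
Var(X) = \frac{1}{6}
E[X²] = \frac{1}{6} + (1)²
= \frac{7}{6}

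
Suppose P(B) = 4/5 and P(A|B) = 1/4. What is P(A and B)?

By definition, P(A|B) = P(A ∩ B) / P(B)
So P(A ∩ B) = P(A|B) × P(B)
= 1/4 × 4/5
= 1/5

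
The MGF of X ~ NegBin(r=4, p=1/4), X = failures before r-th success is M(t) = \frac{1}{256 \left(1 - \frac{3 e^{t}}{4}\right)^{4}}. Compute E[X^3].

To find E[X^3], compute M^(3)(0):
M^(1)(t) = \frac{3 e^{t}}{256 \left(1 - \frac{3 e^{t}}{4}\right)^{5}}
M^(2)(t) = \frac{3 e^{t}}{256 \left(1 - \frac{3 e^{t}}{4}\right)^{5}} + \frac{45 e^{2 t}}{1024 \left(1 - \frac{3 e^{t}}{4}\right)^{6}}
M^(3)(t) = \frac{3 e^{t}}{256 \left(1 - \frac{3 e^{t}}{4}\right)^{5}} + \frac{135 e^{2 t}}{1024 \left(1 - \frac{3 e^{t}}{4}\right)^{6}} + \frac{405 e^{3 t}}{2048 \left(1 - \frac{3 e^{t}}{4}\right)^{7}}
M^(3)(0) = 3792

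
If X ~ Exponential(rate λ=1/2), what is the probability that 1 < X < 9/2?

P(1 < X < 9/2) = ∫_{1}^{9/2} f(x) dx
where f(x) = \frac{e^{- \frac{x}{2}}}{2}
= - \frac{1}{e^{\frac{9}{4}}} + e^{- \frac{1}{2}}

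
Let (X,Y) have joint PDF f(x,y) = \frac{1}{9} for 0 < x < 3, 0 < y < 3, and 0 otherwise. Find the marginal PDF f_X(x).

f_X(x) = ∫_0^3 f(x,y) dy
= ∫_0^3 \frac{1}{9} dy
= \frac{1}{3} for 0 < x < 3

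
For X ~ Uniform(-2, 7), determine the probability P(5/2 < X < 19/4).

P(5/2 < X < 19/4) = ∫_{5/2}^{19/4} f(x) dx
where f(x) = \frac{1}{9}
= \frac{1}{4}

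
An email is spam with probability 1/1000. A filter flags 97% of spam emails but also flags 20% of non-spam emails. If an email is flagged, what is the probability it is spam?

Let D = the rare event, + = positive/flagged.
P(D) = 1/1000
P(+|D) = 97/100
P(+|D') = 20/100 = 1/5
P(+) = P(+|D)P(D) + P(+|D')P(D')
     = \frac{97}{100} × \frac{1}{1000} + \frac{1}{5} × \frac{999}{1000}
     = \frac{20077}{100000}
P(D|+) = P(+|D)P(D)/P(+) = \frac{97}{20077}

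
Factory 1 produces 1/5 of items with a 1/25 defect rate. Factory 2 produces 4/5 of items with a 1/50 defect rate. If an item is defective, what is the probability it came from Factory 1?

Using Bayes' theorem:
P(F1) = 1/5, P(D|F1) = 1/25
P(F2) = 4/5, P(D|F2) = 1/50
P(D) = P(D|F1)P(F1) + P(D|F2)P(F2)
     = \frac{3}{125}
P(F1|D) = P(D|F1)P(F1) / P(D)
= \frac{1}{3}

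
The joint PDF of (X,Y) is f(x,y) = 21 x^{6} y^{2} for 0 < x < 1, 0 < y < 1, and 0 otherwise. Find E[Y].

E[Y] = ∫_0^1 ∫_0^1 y × f(x,y) dx dy
= \frac{3}{4}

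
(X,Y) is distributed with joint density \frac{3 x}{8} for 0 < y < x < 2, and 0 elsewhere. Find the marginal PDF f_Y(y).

f_Y(y) = ∫_y^2 \frac{3 x}{8} dx = \frac{3}{4} - \frac{3 y^{2}}{16}
for 0 < y < 2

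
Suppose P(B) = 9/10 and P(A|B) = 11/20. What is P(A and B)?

By definition, P(A|B) = P(A ∩ B) / P(B)
So P(A ∩ B) = P(A|B) × P(B)
= 11/20 × 9/10
= 99/200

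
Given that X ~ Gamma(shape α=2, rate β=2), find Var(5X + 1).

For X ~ Gamma(shape α=2, rate β=2):
Var(X) = \frac{1}{2}
Var(5X + 1) = (5)² × Var(X) = 25 × \frac{1}{2} = \frac{25}{2}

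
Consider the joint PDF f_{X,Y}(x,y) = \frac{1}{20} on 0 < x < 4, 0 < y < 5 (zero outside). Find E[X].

f_X(x) = ∫_0^5 \frac{1}{20} dy = \frac{1}{4}
E[X] = ∫_0^4 x × (\frac{1}{4}) dx = 2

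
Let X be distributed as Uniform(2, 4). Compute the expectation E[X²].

Using the identity E[X²] = Var(X) + (E[X])²:
E[X] = 3
Var(X) = \frac{1}{3}
E[X²] = \frac{1}{3} + (3)²
= \frac{28}{3}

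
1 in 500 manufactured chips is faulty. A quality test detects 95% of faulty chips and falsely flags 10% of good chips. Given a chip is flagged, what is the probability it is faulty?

Let D = the rare event, + = positive/flagged.
P(D) = 1/500
P(+|D) = 95/100 = 19/20
P(+|D') = 10/100 = 1/10
P(+) = P(+|D)P(D) + P(+|D')P(D')
     = \frac{19}{20} × \frac{1}{500} + \frac{1}{10} × \frac{499}{500}
     = \frac{1017}{10000}
P(D|+) = P(+|D)P(D)/P(+) = \frac{19}{1017}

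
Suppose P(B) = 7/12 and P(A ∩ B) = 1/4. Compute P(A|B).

P(A|B) = P(A ∩ B) / P(B)
= (1/4) / (7/12)
= 3/7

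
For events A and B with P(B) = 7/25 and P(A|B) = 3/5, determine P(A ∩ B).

By definition, P(A|B) = P(A ∩ B) / P(B)
So P(A ∩ B) = P(A|B) × P(B)
= 3/5 × 7/25
= 21/125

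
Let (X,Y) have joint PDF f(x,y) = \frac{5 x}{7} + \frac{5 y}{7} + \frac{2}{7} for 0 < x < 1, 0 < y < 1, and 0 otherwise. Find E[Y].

E[Y] = ∫_0^1 ∫_0^1 y × f(x,y) dx dy
= \frac{47}{84}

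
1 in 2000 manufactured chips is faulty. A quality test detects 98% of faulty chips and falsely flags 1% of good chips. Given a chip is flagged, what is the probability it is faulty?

Let D = the rare event, + = positive/flagged.
P(D) = 1/2000
P(+|D) = 98/100 = 49/50
P(+|D') = 1/100
P(+) = P(+|D)P(D) + P(+|D')P(D')
     = \frac{49}{50} × \frac{1}{2000} + \frac{1}{100} × \frac{1999}{2000}
     = \frac{2097}{200000}
P(D|+) = P(+|D)P(D)/P(+) = \frac{98}{2097}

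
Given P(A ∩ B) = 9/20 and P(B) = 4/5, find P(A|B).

P(A|B) = P(A ∩ B) / P(B)
= (9/20) / (4/5)
= 9/16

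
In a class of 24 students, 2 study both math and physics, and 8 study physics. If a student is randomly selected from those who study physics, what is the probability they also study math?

P(A ∩ B) = 2/24 = 1/12
P(B) = 8/24 = 1/3
P(A|B) = P(A ∩ B) / P(B) = (1/12) / (1/3) = 1/4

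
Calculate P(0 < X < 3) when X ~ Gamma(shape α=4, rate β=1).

P(0 < X < 3) = ∫_{0}^{3} f(x) dx
where f(x) = \frac{x^{3} e^{- x}}{6}
= 1 - \frac{13}{e^{3}}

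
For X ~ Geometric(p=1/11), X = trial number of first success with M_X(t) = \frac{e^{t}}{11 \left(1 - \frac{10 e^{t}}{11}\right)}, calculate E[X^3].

To find E[X^3], compute M^(3)(0):
M^(1)(t) = \frac{e^{t}}{11 \left(1 - \frac{10 e^{t}}{11}\right)} + \frac{10 e^{2 t}}{121 \left(1 - \frac{10 e^{t}}{11}\right)^{2}}
M^(2)(t) = \frac{e^{t}}{11 \left(1 - \frac{10 e^{t}}{11}\right)} + \frac{30 e^{2 t}}{121 \left(1 - \frac{10 e^{t}}{11}\right)^{2}} + \frac{200 e^{3 t}}{1331 \left(1 - \frac{10 e^{t}}{11}\right)^{3}}
M^(3)(t) = \frac{e^{t}}{11 \left(1 - \frac{10 e^{t}}{11}\right)} + \frac{70 e^{2 t}}{121 \left(1 - \frac{10 e^{t}}{11}\right)^{2}} + \frac{1200 e^{3 t}}{1331 \left(1 - \frac{10 e^{t}}{11}\right)^{3}} + \frac{6000 e^{4 t}}{14641 \left(1 - \frac{10 e^{t}}{11}\right)^{4}}
M^(3)(0) = 7271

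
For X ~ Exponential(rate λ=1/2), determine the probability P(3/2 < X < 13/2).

P(3/2 < X < 13/2) = ∫_{3/2}^{13/2} f(x) dx
where f(x) = \frac{e^{- \frac{x}{2}}}{2}
= - \frac{1 - e^{\frac{5}{2}}}{e^{\frac{13}{4}}}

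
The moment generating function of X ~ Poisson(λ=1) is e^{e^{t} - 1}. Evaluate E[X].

To find E[X], compute M^(1)(0):
M^(1)(t) = e^{t} e^{e^{t} - 1}
M^(1)(0) = 1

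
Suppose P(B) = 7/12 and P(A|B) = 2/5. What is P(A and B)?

By definition, P(A|B) = P(A ∩ B) / P(B)
So P(A ∩ B) = P(A|B) × P(B)
= 2/5 × 7/12
= 7/30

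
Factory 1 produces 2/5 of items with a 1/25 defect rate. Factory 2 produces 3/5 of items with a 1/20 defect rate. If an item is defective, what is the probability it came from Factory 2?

Using Bayes' theorem:
P(F1) = 2/5, P(D|F1) = 1/25
P(F2) = 3/5, P(D|F2) = 1/20
P(D) = P(D|F1)P(F1) + P(D|F2)P(F2)
     = \frac{23}{500}
P(F2|D) = P(D|F2)P(F2) / P(D)
= \frac{15}{23}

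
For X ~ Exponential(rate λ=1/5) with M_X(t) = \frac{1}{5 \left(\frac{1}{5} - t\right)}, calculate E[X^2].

To find E[X^2], compute M^(2)(0):
M^(1)(t) = \frac{1}{5 \left(\frac{1}{5} - t\right)^{2}}
M^(2)(t) = \frac{2}{5 \left(\frac{1}{5} - t\right)^{3}}
M^(2)(0) = 50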